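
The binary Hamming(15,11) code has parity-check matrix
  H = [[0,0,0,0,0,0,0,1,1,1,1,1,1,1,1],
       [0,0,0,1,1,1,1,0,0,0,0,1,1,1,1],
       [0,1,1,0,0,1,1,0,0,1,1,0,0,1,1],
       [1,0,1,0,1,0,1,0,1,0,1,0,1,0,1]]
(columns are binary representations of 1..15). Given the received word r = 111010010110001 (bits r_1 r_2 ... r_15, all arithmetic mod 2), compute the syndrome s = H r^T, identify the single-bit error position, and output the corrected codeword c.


s = (0, 0, 1, 1)^T, error position = 3, corrected codeword c = 110010010110001

Compute s = H r^T mod 2 one row at a time:
  s_1 = 1 + 0 + 1 + 1 + 0 + 0 + 0 + 1 = 4 ≡ 0 (mod 2).
  s_2 = 0 + 1 + 0 + 0 + 0 + 0 + 0 + 1 = 2 ≡ 0 (mod 2).
  s_3 = 1 + 1 + 0 + 0 + 1 + 1 + 0 + 1 = 5 ≡ 1 (mod 2).
  s_4 = 1 + 1 + 1 + 0 + 0 + 1 + 0 + 1 = 5 ≡ 1 (mod 2).
s = (0, 0, 1, 1)^T — this equals column 3 of H (binary 0011), so error is at position 3.
Correct: flip bit 3 of r = 111010010110001 to get c = 110010010110001.


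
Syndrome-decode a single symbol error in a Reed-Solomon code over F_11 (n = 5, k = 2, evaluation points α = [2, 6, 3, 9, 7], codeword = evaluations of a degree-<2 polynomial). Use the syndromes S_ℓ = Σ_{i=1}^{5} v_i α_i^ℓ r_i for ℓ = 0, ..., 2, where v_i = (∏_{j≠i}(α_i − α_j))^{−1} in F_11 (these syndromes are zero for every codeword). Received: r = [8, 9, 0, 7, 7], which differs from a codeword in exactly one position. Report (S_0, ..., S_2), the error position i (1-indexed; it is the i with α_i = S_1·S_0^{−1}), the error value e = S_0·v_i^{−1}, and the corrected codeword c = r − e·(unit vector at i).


S = (7, 5, 2), error at position 5, error magnitude e = 6, c = [8, 9, 0, 7, 1].

Step 1: column multipliers v_i = (∏_{j≠i}(α_i − α_j))^{−1} mod 11.
  i = 1 (α = 2): (2−6)(2−3)(2−9)(2−7) = (−4)·(−1)·(−7)·(−5) = 140 ≡ 8, so v_1 = 8^{−1} = 7 (mod 11).
  i = 2 (α = 6): (6−2)(6−3)(6−9)(6−7) = 4·3·(−3)·(−1) = 36 ≡ 3, so v_2 = 3^{−1} = 4 (mod 11).
  i = 3 (α = 3): (3−2)(3−6)(3−9)(3−7) = 1·(−3)·(−6)·(−4) = −72 ≡ 5, so v_3 = 5^{−1} = 9 (mod 11).
  i = 4 (α = 9): (9−2)(9−6)(9−3)(9−7) = 7·3·6·2 = 252 ≡ 10, so v_4 = 10^{−1} = 10 (mod 11).
  i = 5 (α = 7): (7−2)(7−6)(7−3)(7−9) = 5·1·4·(−2) = −40 ≡ 4, so v_5 = 4^{−1} = 3 (mod 11).
  v = [7, 4, 9, 10, 3].
Step 2: syndromes of r = [8, 9, 0, 7, 7] (all sums mod 11).
  S_0 = Σ v_i r_i = 7·8 + 4·9 + 9·0 + 10·7 + 3·7 = 183 ≡ 7.
  S_1 = Σ v_i α_i r_i = 7·2·8 + 4·6·9 + 9·3·0 + 10·9·7 + 3·7·7 = 1105 ≡ 5.
  α_i^2 mod 11 = [4, 3, 9, 4, 5].
  S_2 = Σ v_i α_i^2 r_i = 7·4·8 + 4·3·9 + 9·9·0 + 10·4·7 + 3·5·7 = 717 ≡ 2.
  S = (7, 5, 2) ≠ 0, so r is not a codeword (an error is present).
Step 3: locate the error. For a single error e at position i, S_ℓ = v_i·e·α_i^ℓ, so α_err = S_1/S_0.
  S_0^{−1} = 7^{−1} = 8 (mod 11), so α_err = 5·8 = 40 ≡ 7 = α_5. Error position i = 5.
  Consistency check: S_2/S_1 = 2·9 = 18 ≡ 7 = α_err ✓ (single-error assumption holds).
Step 4: error magnitude e = S_0/v_5 = S_0·∏_{j≠5}(α_5 − α_j) = 7·4 = 28 ≡ 6 (mod 11).
Step 5: correct position 5: c_5 = r_5 − e = 7 − 6 ≡ 1 (mod 11). Hence c = [8, 9, 0, 7, 1].
  Check: interpolating c through the α_i gives m(x) = 2 + 3·x (degree < 2) with m(α_i) = c_i for every i, so c is indeed a codeword.


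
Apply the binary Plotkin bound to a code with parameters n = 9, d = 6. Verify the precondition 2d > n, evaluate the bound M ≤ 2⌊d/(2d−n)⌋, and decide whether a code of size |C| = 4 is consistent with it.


Plotkin bound M ≤ 4; given |C| = 4 ≤ bound (satisfied).

Check applicability: 2d = 12, n = 9.
2d − n = 3 > 0, so Plotkin applies.
Compute d/(2d−n) = 6/3 ≈ 2.0000.
⌊d/(2d−n)⌋ = 2.
Plotkin bound: M ≤ 2·2 = 4.
Given |C| = 4, check: satisfied.
This |C| is at the Plotkin bound.


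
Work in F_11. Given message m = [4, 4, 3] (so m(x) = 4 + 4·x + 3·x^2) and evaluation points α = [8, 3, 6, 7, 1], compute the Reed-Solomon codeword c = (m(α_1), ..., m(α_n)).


c = [8, 10, 4, 3, 0]

Message polynomial: m(x) = 4 + 4·x + 3·x^2 (mod 11).
For each evaluation point α_i, compute m(α_i) mod 11:
  α_1 = 8: Horner steps 3 → 6 → 8, so m(8) = 8.
  α_2 = 3: Horner steps 3 → 2 → 10, so m(3) = 10.
  α_3 = 6: Horner steps 3 → 0 → 4, so m(6) = 4.
  α_4 = 7: Horner steps 3 → 3 → 3, so m(7) = 3.
  α_5 = 1: Horner steps 3 → 7 → 0, so m(1) = 0.
Codeword c = [8, 10, 4, 3, 0] ∈ F_11^5.


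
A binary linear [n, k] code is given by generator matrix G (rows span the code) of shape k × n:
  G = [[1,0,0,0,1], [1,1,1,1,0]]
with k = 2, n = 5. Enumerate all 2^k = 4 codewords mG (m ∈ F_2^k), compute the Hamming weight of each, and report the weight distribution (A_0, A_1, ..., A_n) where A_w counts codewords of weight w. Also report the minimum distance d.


Weight distribution: A_0 = 1, A_2 = 1, A_4 = 2. Minimum distance d = 2.

Enumerate all 2^2 = 4 messages m ∈ F_2^2.
For each, compute codeword c = mG in F_2^5, then tally its weight.
  m = 00 → c = 00000, weight = 0.
  m = 10 → c = 10001, weight = 2.
  m = 01 → c = 11110, weight = 4.
  m = 11 → c = 01111, weight = 4.
Tally weights:
  weight 0: 1 codewords.
  weight 2: 1 codewords.
  weight 4: 2 codewords.
Minimum distance d = smallest w > 0 with A_w > 0 = 2.
Sanity: Σ A_w = 4 = 2^2 = 4 ✓.


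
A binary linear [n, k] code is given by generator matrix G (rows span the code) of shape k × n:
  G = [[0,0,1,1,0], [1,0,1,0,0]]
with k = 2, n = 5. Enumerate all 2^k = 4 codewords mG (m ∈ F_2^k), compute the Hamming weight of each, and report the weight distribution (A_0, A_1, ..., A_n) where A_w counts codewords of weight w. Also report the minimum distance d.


Weight distribution: A_0 = 1, A_2 = 3. Minimum distance d = 2.

Enumerate all 2^2 = 4 messages m ∈ F_2^2.
For each, compute codeword c = mG in F_2^5, then tally its weight.
  m = 00 → c = 00000, weight = 0.
  m = 10 → c = 00110, weight = 2.
  m = 01 → c = 10100, weight = 2.
  m = 11 → c = 10010, weight = 2.
Tally weights:
  weight 0: 1 codewords.
  weight 2: 3 codewords.
Minimum distance d = smallest w > 0 with A_w > 0 = 2.
Sanity: Σ A_w = 4 = 2^2 = 4 ✓.


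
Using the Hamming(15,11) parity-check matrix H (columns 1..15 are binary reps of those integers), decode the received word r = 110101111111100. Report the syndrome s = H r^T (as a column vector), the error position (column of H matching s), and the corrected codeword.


s = (0, 1, 1, 1)^T, error position = 7, corrected codeword c = 110101011111100

Compute s = H r^T mod 2 one row at a time:
  s_1 = 1 + 1 + 1 + 1 + 1 + 1 + 0 + 0 = 6 ≡ 0 (mod 2).
  s_2 = 1 + 0 + 1 + 1 + 1 + 1 + 0 + 0 = 5 ≡ 1 (mod 2).
  s_3 = 1 + 0 + 1 + 1 + 1 + 1 + 0 + 0 = 5 ≡ 1 (mod 2).
  s_4 = 1 + 0 + 0 + 1 + 1 + 1 + 1 + 0 = 5 ≡ 1 (mod 2).
s = (0, 1, 1, 1)^T — this equals column 7 of H (binary 0111), so error is at position 7.
Correct: flip bit 7 of r = 110101111111100 to get c = 110101011111100.


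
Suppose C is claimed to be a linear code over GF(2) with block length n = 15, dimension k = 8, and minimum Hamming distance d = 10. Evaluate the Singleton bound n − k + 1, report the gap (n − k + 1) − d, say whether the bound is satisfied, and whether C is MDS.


Singleton RHS = n − k + 1 = 8, slack = -2, bound violated (no such code; not MDS).

Singleton bound: d ≤ n − k + 1.
Here n = 15, k = 8, so n − k + 1 = 8.
Given d = 10, check d ≤ 8: NO.
Slack = (n − k + 1) − d = -2.
The slack is negative: d = 10 exceeds n − k + 1 = 8 by 2, so the Singleton bound is violated and no linear [15, 8, 10]_2 code can exist. In particular it is not MDS (MDS requires d = n − k + 1 exactly).
Description: the claimed parameters are [15, 8, 10]_2; such a code would be impossible (violates the Singleton bound).


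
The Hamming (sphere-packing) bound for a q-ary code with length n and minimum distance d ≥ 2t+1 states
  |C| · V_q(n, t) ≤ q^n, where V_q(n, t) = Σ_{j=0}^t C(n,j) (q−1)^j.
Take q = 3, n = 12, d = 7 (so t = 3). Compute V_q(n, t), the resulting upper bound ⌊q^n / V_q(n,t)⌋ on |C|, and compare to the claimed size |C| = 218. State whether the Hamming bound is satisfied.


V_q(n, t) = 2049, q^n = 531441, Hamming bound = 259, |C| = 218 ≤ bound (satisfied).

Step 1: Compute V_q(n, t) = Σ_{j=0}^3 C(n, j) (q−1)^j.
  j = 0: C(12,0)·(2)^0 = 1·1 = 1.
  j = 1: C(12,1)·(2)^1 = 12·2 = 24.
  j = 2: C(12,2)·(2)^2 = 66·4 = 264.
  j = 3: C(12,3)·(2)^3 = 220·8 = 1760.
  V_q(n, t) = 1 + 24 + 264 + 1760 = 2049.
Step 2: q^n = 3^12 = 531441.
Step 3: Hamming bound ⌊q^n / V_q(n,t)⌋ = ⌊531441/2049⌋ = 259.
Step 4: Compare |C| = 218 to 259: satisfied.
The claimed |C| lies below the Hamming bound.


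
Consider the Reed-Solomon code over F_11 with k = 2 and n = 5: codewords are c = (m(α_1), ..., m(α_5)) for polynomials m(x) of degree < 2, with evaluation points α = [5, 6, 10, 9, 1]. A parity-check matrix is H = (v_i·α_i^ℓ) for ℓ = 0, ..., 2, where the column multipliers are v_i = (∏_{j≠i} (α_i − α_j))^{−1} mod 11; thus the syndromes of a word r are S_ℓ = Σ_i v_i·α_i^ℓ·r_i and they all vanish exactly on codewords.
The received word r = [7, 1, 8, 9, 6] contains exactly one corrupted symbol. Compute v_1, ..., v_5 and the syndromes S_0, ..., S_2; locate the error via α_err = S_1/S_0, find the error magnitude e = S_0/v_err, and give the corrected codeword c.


S = (2, 10, 6), error at position 1, error magnitude e = 5, c = [2, 1, 8, 9, 6].

Step 1: column multipliers v_i = (∏_{j≠i}(α_i − α_j))^{−1} mod 11.
  i = 1 (α = 5): (5−6)(5−10)(5−9)(5−1) = (−1)·(−5)·(−4)·4 = −80 ≡ 8, so v_1 = 8^{−1} = 7 (mod 11).
  i = 2 (α = 6): (6−5)(6−10)(6−9)(6−1) = 1·(−4)·(−3)·5 = 60 ≡ 5, so v_2 = 5^{−1} = 9 (mod 11).
  i = 3 (α = 10): (10−5)(10−6)(10−9)(10−1) = 5·4·1·9 = 180 ≡ 4, so v_3 = 4^{−1} = 3 (mod 11).
  i = 4 (α = 9): (9−5)(9−6)(9−10)(9−1) = 4·3·(−1)·8 = −96 ≡ 3, so v_4 = 3^{−1} = 4 (mod 11).
  i = 5 (α = 1): (1−5)(1−6)(1−10)(1−9) = (−4)·(−5)·(−9)·(−8) = 1440 ≡ 10, so v_5 = 10^{−1} = 10 (mod 11).
  v = [7, 9, 3, 4, 10].
Step 2: syndromes of r = [7, 1, 8, 9, 6] (all sums mod 11).
  S_0 = Σ v_i r_i = 7·7 + 9·1 + 3·8 + 4·9 + 10·6 = 178 ≡ 2.
  S_1 = Σ v_i α_i r_i = 7·5·7 + 9·6·1 + 3·10·8 + 4·9·9 + 10·1·6 = 923 ≡ 10.
  α_i^2 mod 11 = [3, 3, 1, 4, 1].
  S_2 = Σ v_i α_i^2 r_i = 7·3·7 + 9·3·1 + 3·1·8 + 4·4·9 + 10·1·6 = 402 ≡ 6.
  S = (2, 10, 6) ≠ 0, so r is not a codeword (an error is present).
Step 3: locate the error. For a single error e at position i, S_ℓ = v_i·e·α_i^ℓ, so α_err = S_1/S_0.
  S_0^{−1} = 2^{−1} = 6 (mod 11), so α_err = 10·6 = 60 ≡ 5 = α_1. Error position i = 1.
  Consistency check: S_2/S_1 = 6·10 = 60 ≡ 5 = α_err ✓ (single-error assumption holds).
Step 4: error magnitude e = S_0/v_1 = S_0·∏_{j≠1}(α_1 − α_j) = 2·8 = 16 ≡ 5 (mod 11).
Step 5: correct position 1: c_1 = r_1 − e = 7 − 5 ≡ 2 (mod 11). Hence c = [2, 1, 8, 9, 6].
  Check: interpolating c through the α_i gives m(x) = 7 + 10·x (degree < 2) with m(α_i) = c_i for every i, so c is indeed a codeword.


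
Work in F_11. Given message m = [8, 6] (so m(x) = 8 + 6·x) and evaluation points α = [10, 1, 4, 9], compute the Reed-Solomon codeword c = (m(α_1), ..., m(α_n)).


c = [2, 3, 10, 7]

Message polynomial: m(x) = 8 + 6·x (mod 11).
For each evaluation point α_i, compute m(α_i) mod 11:
  α_1 = 10: Horner steps 6 → 2, so m(10) = 2.
  α_2 = 1: Horner steps 6 → 3, so m(1) = 3.
  α_3 = 4: Horner steps 6 → 10, so m(4) = 10.
  α_4 = 9: Horner steps 6 → 7, so m(9) = 7.
Codeword c = [2, 3, 10, 7] ∈ F_11^4.


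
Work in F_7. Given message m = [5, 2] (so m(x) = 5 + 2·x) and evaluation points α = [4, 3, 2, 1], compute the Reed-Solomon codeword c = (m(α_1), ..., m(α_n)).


c = [6, 4, 2, 0]

Message polynomial: m(x) = 5 + 2·x (mod 7).
For each evaluation point α_i, compute m(α_i) mod 7:
  α_1 = 4: Horner steps 2 → 6, so m(4) = 6.
  α_2 = 3: Horner steps 2 → 4, so m(3) = 4.
  α_3 = 2: Horner steps 2 → 2, so m(2) = 2.
  α_4 = 1: Horner steps 2 → 0, so m(1) = 0.
Codeword c = [6, 4, 2, 0] ∈ F_7^4.


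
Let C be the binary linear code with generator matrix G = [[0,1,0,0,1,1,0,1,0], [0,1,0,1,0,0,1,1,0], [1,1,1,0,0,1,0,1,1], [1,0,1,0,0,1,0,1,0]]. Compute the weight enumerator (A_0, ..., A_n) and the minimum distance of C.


Weight distribution: A_0 = 1, A_2 = 1, A_4 = 8, A_6 = 5, A_8 = 1. Minimum distance d = 2.

Enumerate all 2^4 = 16 messages m ∈ F_2^4.
For each, compute codeword c = mG in F_2^9, then tally its weight.
  m = 0000 → c = 000000000, weight = 0.
  m = 1000 → c = 010011010, weight = 4.
  m = 0100 → c = 010100110, weight = 4.
  m = 1100 → c = 000111100, weight = 4.
  m = 0010 → c = 111001011, weight = 6.
  m = 1010 → c = 101010001, weight = 4.
  m = 0110 → c = 101101101, weight = 6.
  m = 1110 → c = 111110111, weight = 8.
  m = 0001 → c = 101001010, weight = 4.
  m = 1001 → c = 111010000, weight = 4.
  m = 0101 → c = 111101100, weight = 6.
  m = 1101 → c = 101110110, weight = 6.
  m = 0011 → c = 010000001, weight = 2.
  m = 1011 → c = 000011011, weight = 4.
  m = 0111 → c = 000100111, weight = 4.
  m = 1111 → c = 010111101, weight = 6.
Tally weights:
  weight 0: 1 codewords.
  weight 2: 1 codewords.
  weight 4: 8 codewords.
  weight 6: 5 codewords.
  weight 8: 1 codewords.
Minimum distance d = smallest w > 0 with A_w > 0 = 2.
Sanity: Σ A_w = 16 = 2^4 = 16 ✓.


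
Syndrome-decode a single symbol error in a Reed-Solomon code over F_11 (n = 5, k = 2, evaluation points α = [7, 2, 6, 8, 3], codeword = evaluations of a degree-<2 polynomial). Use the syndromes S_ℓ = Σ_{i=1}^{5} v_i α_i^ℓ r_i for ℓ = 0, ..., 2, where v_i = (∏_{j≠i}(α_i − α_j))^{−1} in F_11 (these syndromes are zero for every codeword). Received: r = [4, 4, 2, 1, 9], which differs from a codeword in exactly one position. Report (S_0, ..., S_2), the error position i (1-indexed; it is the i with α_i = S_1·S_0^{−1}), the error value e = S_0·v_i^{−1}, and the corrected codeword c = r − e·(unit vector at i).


S = (4, 6, 9), error at position 1, error magnitude e = 8, c = [7, 4, 2, 1, 9].

Step 1: column multipliers v_i = (∏_{j≠i}(α_i − α_j))^{−1} mod 11.
  i = 1 (α = 7): (7−2)(7−6)(7−8)(7−3) = 5·1·(−1)·4 = −20 ≡ 2, so v_1 = 2^{−1} = 6 (mod 11).
  i = 2 (α = 2): (2−7)(2−6)(2−8)(2−3) = (−5)·(−4)·(−6)·(−1) = 120 ≡ 10, so v_2 = 10^{−1} = 10 (mod 11).
  i = 3 (α = 6): (6−7)(6−2)(6−8)(6−3) = (−1)·4·(−2)·3 = 24 ≡ 2, so v_3 = 2^{−1} = 6 (mod 11).
  i = 4 (α = 8): (8−7)(8−2)(8−6)(8−3) = 1·6·2·5 = 60 ≡ 5, so v_4 = 5^{−1} = 9 (mod 11).
  i = 5 (α = 3): (3−7)(3−2)(3−6)(3−8) = (−4)·1·(−3)·(−5) = −60 ≡ 6, so v_5 = 6^{−1} = 2 (mod 11).
  v = [6, 10, 6, 9, 2].
Step 2: syndromes of r = [4, 4, 2, 1, 9] (all sums mod 11).
  S_0 = Σ v_i r_i = 6·4 + 10·4 + 6·2 + 9·1 + 2·9 = 103 ≡ 4.
  S_1 = Σ v_i α_i r_i = 6·7·4 + 10·2·4 + 6·6·2 + 9·8·1 + 2·3·9 = 446 ≡ 6.
  α_i^2 mod 11 = [5, 4, 3, 9, 9].
  S_2 = Σ v_i α_i^2 r_i = 6·5·4 + 10·4·4 + 6·3·2 + 9·9·1 + 2·9·9 = 559 ≡ 9.
  S = (4, 6, 9) ≠ 0, so r is not a codeword (an error is present).
Step 3: locate the error. For a single error e at position i, S_ℓ = v_i·e·α_i^ℓ, so α_err = S_1/S_0.
  S_0^{−1} = 4^{−1} = 3 (mod 11), so α_err = 6·3 = 18 ≡ 7 = α_1. Error position i = 1.
  Consistency check: S_2/S_1 = 9·2 = 18 ≡ 7 = α_err ✓ (single-error assumption holds).
Step 4: error magnitude e = S_0/v_1 = S_0·∏_{j≠1}(α_1 − α_j) = 4·2 = 8 ≡ 8 (mod 11).
Step 5: correct position 1: c_1 = r_1 − e = 4 − 8 ≡ 7 (mod 11). Hence c = [7, 4, 2, 1, 9].
  Check: interpolating c through the α_i gives m(x) = 5 + 5·x (degree < 2) with m(α_i) = c_i for every i, so c is indeed a codeword.


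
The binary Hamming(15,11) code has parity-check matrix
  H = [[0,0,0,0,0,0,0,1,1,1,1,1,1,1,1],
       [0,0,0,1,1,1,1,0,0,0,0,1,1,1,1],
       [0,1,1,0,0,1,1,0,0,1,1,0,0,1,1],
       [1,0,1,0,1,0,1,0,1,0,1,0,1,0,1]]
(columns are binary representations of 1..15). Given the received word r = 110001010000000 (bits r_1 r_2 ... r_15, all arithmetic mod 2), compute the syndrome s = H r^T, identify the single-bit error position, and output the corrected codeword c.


s = (1, 1, 0, 1)^T, error position = 13, corrected codeword c = 110001010000100

Compute s = H r^T mod 2 one row at a time:
  s_1 = 1 + 0 + 0 + 0 + 0 + 0 + 0 + 0 = 1 ≡ 1 (mod 2).
  s_2 = 0 + 0 + 1 + 0 + 0 + 0 + 0 + 0 = 1 ≡ 1 (mod 2).
  s_3 = 1 + 0 + 1 + 0 + 0 + 0 + 0 + 0 = 2 ≡ 0 (mod 2).
  s_4 = 1 + 0 + 0 + 0 + 0 + 0 + 0 + 0 = 1 ≡ 1 (mod 2).
s = (1, 1, 0, 1)^T — this equals column 13 of H (binary 1101), so error is at position 13.
Correct: flip bit 13 of r = 110001010000000 to get c = 110001010000100.


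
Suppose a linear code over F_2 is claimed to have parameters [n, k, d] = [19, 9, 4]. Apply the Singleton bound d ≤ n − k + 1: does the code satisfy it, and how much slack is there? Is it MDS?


Singleton RHS = n − k + 1 = 11, slack = 7, bound satisfied, not MDS.

Singleton bound: d ≤ n − k + 1.
Here n = 19, k = 9, so n − k + 1 = 11.
Given d = 4, check d ≤ 11: YES.
Slack = (n − k + 1) − d = 7.
The code is NOT MDS (slack = 7 > 0).
Description: the claimed parameters are [19, 9, 4]_2; such a code would be non-MDS.


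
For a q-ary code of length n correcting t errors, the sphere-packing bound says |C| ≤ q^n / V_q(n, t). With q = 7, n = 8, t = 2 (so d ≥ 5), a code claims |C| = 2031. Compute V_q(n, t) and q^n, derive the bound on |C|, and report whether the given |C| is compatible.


V_q(n, t) = 1057, q^n = 5764801, Hamming bound = 5453, |C| = 2031 ≤ bound (satisfied).

Step 1: Compute V_q(n, t) = Σ_{j=0}^2 C(n, j) (q−1)^j.
  j = 0: C(8,0)·(6)^0 = 1·1 = 1.
  j = 1: C(8,1)·(6)^1 = 8·6 = 48.
  j = 2: C(8,2)·(6)^2 = 28·36 = 1008.
  V_q(n, t) = 1 + 48 + 1008 = 1057.
Step 2: q^n = 7^8 = 5764801.
Step 3: Hamming bound ⌊q^n / V_q(n,t)⌋ = ⌊5764801/1057⌋ = 5453.
Step 4: Compare |C| = 2031 to 5453: satisfied.
The claimed |C| lies below the Hamming bound.


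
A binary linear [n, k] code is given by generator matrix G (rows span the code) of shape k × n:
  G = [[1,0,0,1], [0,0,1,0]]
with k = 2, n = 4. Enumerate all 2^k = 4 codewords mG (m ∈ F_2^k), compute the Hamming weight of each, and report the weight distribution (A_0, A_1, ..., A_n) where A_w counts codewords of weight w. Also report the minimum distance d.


Weight distribution: A_0 = 1, A_1 = 1, A_2 = 1, A_3 = 1. Minimum distance d = 1.

Enumerate all 2^2 = 4 messages m ∈ F_2^2.
For each, compute codeword c = mG in F_2^4, then tally its weight.
  m = 00 → c = 0000, weight = 0.
  m = 10 → c = 1001, weight = 2.
  m = 01 → c = 0010, weight = 1.
  m = 11 → c = 1011, weight = 3.
Tally weights:
  weight 0: 1 codewords.
  weight 1: 1 codewords.
  weight 2: 1 codewords.
  weight 3: 1 codewords.
Minimum distance d = smallest w > 0 with A_w > 0 = 1.
Sanity: Σ A_w = 4 = 2^2 = 4 ✓.


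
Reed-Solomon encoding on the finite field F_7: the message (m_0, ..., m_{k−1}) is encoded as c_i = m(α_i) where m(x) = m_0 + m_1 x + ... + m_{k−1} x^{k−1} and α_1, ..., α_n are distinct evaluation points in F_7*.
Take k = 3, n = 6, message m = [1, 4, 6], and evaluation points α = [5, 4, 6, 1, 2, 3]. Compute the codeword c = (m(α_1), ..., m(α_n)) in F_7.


c = [3, 1, 3, 4, 5, 4]

Message polynomial: m(x) = 1 + 4·x + 6·x^2 (mod 7).
For each evaluation point α_i, compute m(α_i) mod 7:
  α_1 = 5: Horner steps 6 → 6 → 3, so m(5) = 3.
  α_2 = 4: Horner steps 6 → 0 → 1, so m(4) = 1.
  α_3 = 6: Horner steps 6 → 5 → 3, so m(6) = 3.
  α_4 = 1: Horner steps 6 → 3 → 4, so m(1) = 4.
  α_5 = 2: Horner steps 6 → 2 → 5, so m(2) = 5.
  α_6 = 3: Horner steps 6 → 1 → 4, so m(3) = 4.
Codeword c = [3, 1, 3, 4, 5, 4] ∈ F_7^6.


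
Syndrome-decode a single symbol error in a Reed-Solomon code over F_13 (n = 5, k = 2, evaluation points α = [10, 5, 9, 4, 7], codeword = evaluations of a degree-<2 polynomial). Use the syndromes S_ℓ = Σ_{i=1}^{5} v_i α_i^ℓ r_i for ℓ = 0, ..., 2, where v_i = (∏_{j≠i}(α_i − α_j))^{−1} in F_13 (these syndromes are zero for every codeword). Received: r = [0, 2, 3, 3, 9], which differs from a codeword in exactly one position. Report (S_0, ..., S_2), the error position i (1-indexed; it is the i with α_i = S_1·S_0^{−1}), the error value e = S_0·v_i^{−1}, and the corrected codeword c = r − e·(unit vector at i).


S = (2, 8, 6), error at position 4, error magnitude e = 11, c = [0, 2, 3, 5, 9].

Step 1: column multipliers v_i = (∏_{j≠i}(α_i − α_j))^{−1} mod 13.
  i = 1 (α = 10): (10−5)(10−9)(10−4)(10−7) = 5·1·6·3 = 90 ≡ 12, so v_1 = 12^{−1} = 12 (mod 13).
  i = 2 (α = 5): (5−10)(5−9)(5−4)(5−7) = (−5)·(−4)·1·(−2) = −40 ≡ 12, so v_2 = 12^{−1} = 12 (mod 13).
  i = 3 (α = 9): (9−10)(9−5)(9−4)(9−7) = (−1)·4·5·2 = −40 ≡ 12, so v_3 = 12^{−1} = 12 (mod 13).
  i = 4 (α = 4): (4−10)(4−5)(4−9)(4−7) = (−6)·(−1)·(−5)·(−3) = 90 ≡ 12, so v_4 = 12^{−1} = 12 (mod 13).
  i = 5 (α = 7): (7−10)(7−5)(7−9)(7−4) = (−3)·2·(−2)·3 = 36 ≡ 10, so v_5 = 10^{−1} = 4 (mod 13).
  v = [12, 12, 12, 12, 4].
Step 2: syndromes of r = [0, 2, 3, 3, 9] (all sums mod 13).
  S_0 = Σ v_i r_i = 12·0 + 12·2 + 12·3 + 12·3 + 4·9 = 132 ≡ 2.
  S_1 = Σ v_i α_i r_i = 12·10·0 + 12·5·2 + 12·9·3 + 12·4·3 + 4·7·9 = 840 ≡ 8.
  α_i^2 mod 13 = [9, 12, 3, 3, 10].
  S_2 = Σ v_i α_i^2 r_i = 12·9·0 + 12·12·2 + 12·3·3 + 12·3·3 + 4·10·9 = 864 ≡ 6.
  S = (2, 8, 6) ≠ 0, so r is not a codeword (an error is present).
Step 3: locate the error. For a single error e at position i, S_ℓ = v_i·e·α_i^ℓ, so α_err = S_1/S_0.
  S_0^{−1} = 2^{−1} = 7 (mod 13), so α_err = 8·7 = 56 ≡ 4 = α_4. Error position i = 4.
  Consistency check: S_2/S_1 = 6·5 = 30 ≡ 4 = α_err ✓ (single-error assumption holds).
Step 4: error magnitude e = S_0/v_4 = S_0·∏_{j≠4}(α_4 − α_j) = 2·12 = 24 ≡ 11 (mod 13).
Step 5: correct position 4: c_4 = r_4 − e = 3 − 11 ≡ 5 (mod 13). Hence c = [0, 2, 3, 5, 9].
  Check: interpolating c through the α_i gives m(x) = 4 + 10·x (degree < 2) with m(α_i) = c_i for every i, so c is indeed a codeword.


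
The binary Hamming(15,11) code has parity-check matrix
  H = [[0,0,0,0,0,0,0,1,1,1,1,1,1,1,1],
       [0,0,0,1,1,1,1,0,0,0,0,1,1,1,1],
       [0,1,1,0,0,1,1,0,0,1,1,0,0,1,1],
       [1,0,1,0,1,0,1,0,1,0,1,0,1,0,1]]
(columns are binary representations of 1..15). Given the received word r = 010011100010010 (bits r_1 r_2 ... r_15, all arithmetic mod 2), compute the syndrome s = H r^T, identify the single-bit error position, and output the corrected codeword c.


s = (0, 0, 1, 1)^T, error position = 3, corrected codeword c = 011011100010010

Compute s = H r^T mod 2 one row at a time:
  s_1 = 0 + 0 + 0 + 1 + 0 + 0 + 1 + 0 = 2 ≡ 0 (mod 2).
  s_2 = 0 + 1 + 1 + 1 + 0 + 0 + 1 + 0 = 4 ≡ 0 (mod 2).
  s_3 = 1 + 0 + 1 + 1 + 0 + 1 + 1 + 0 = 5 ≡ 1 (mod 2).
  s_4 = 0 + 0 + 1 + 1 + 0 + 1 + 0 + 0 = 3 ≡ 1 (mod 2).
s = (0, 0, 1, 1)^T — this equals column 3 of H (binary 0011), so error is at position 3.
Correct: flip bit 3 of r = 010011100010010 to get c = 011011100010010.


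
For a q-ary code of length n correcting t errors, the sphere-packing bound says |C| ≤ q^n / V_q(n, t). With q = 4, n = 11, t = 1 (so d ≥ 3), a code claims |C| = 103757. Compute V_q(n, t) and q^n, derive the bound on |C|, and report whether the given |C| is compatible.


V_q(n, t) = 34, q^n = 4194304, Hamming bound = 123361, |C| = 103757 ≤ bound (satisfied).

Step 1: Compute V_q(n, t) = Σ_{j=0}^1 C(n, j) (q−1)^j.
  j = 0: C(11,0)·(3)^0 = 1·1 = 1.
  j = 1: C(11,1)·(3)^1 = 11·3 = 33.
  V_q(n, t) = 1 + 33 = 34.
Step 2: q^n = 4^11 = 4194304.
Step 3: Hamming bound ⌊q^n / V_q(n,t)⌋ = ⌊4194304/34⌋ = 123361.
Step 4: Compare |C| = 103757 to 123361: satisfied.
The claimed |C| lies below the Hamming bound.


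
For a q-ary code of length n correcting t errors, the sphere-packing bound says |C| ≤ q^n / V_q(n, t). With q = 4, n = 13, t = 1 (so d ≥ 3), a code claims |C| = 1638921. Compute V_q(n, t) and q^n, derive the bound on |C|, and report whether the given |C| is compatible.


V_q(n, t) = 40, q^n = 67108864, Hamming bound = 1677721, |C| = 1638921 ≤ bound (satisfied).

Step 1: Compute V_q(n, t) = Σ_{j=0}^1 C(n, j) (q−1)^j.
  j = 0: C(13,0)·(3)^0 = 1·1 = 1.
  j = 1: C(13,1)·(3)^1 = 13·3 = 39.
  V_q(n, t) = 1 + 39 = 40.
Step 2: q^n = 4^13 = 67108864.
Step 3: Hamming bound ⌊q^n / V_q(n,t)⌋ = ⌊67108864/40⌋ = 1677721.
Step 4: Compare |C| = 1638921 to 1677721: satisfied.
The claimed |C| lies below the Hamming bound.


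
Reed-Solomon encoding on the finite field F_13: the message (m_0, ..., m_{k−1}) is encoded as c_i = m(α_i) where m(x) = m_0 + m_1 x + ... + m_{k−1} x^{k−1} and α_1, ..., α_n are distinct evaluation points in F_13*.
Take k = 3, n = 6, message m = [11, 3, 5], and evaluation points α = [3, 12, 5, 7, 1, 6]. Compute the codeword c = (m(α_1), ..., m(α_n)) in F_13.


c = [0, 0, 8, 4, 6, 1]

Message polynomial: m(x) = 11 + 3·x + 5·x^2 (mod 13).
For each evaluation point α_i, compute m(α_i) mod 13:
  α_1 = 3: Horner steps 5 → 5 → 0, so m(3) = 0.
  α_2 = 12: Horner steps 5 → 11 → 0, so m(12) = 0.
  α_3 = 5: Horner steps 5 → 2 → 8, so m(5) = 8.
  α_4 = 7: Horner steps 5 → 12 → 4, so m(7) = 4.
  α_5 = 1: Horner steps 5 → 8 → 6, so m(1) = 6.
  α_6 = 6: Horner steps 5 → 7 → 1, so m(6) = 1.
Codeword c = [0, 0, 8, 4, 6, 1] ∈ F_13^6.


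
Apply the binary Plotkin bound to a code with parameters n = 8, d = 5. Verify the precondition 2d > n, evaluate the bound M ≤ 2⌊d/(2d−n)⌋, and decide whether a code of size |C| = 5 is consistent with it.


Plotkin bound M ≤ 4; given |C| = 5 > bound (violated).

Check applicability: 2d = 10, n = 8.
2d − n = 2 > 0, so Plotkin applies.
Compute d/(2d−n) = 5/2 ≈ 2.5000.
⌊d/(2d−n)⌋ = 2.
Plotkin bound: M ≤ 2·2 = 4.
Given |C| = 5, check: VIOLATED.
This |C| is above the Plotkin bound, so no binary code with n = 8, d = 5 and 5 codewords exists.


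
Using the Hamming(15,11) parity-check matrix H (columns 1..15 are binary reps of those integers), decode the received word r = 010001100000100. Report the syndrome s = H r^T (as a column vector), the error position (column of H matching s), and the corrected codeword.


s = (1, 1, 1, 0)^T, error position = 14, corrected codeword c = 010001100000110

Compute s = H r^T mod 2 one row at a time:
  s_1 = 0 + 0 + 0 + 0 + 0 + 1 + 0 + 0 = 1 ≡ 1 (mod 2).
  s_2 = 0 + 0 + 1 + 1 + 0 + 1 + 0 + 0 = 3 ≡ 1 (mod 2).
  s_3 = 1 + 0 + 1 + 1 + 0 + 0 + 0 + 0 = 3 ≡ 1 (mod 2).
  s_4 = 0 + 0 + 0 + 1 + 0 + 0 + 1 + 0 = 2 ≡ 0 (mod 2).
s = (1, 1, 1, 0)^T — this equals column 14 of H (binary 1110), so error is at position 14.
Correct: flip bit 14 of r = 010001100000100 to get c = 010001100000110.


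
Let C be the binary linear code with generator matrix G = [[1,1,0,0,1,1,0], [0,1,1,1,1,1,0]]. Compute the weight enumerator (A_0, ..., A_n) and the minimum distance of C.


Weight distribution: A_0 = 1, A_3 = 1, A_4 = 1, A_5 = 1. Minimum distance d = 3.

Enumerate all 2^2 = 4 messages m ∈ F_2^2.
For each, compute codeword c = mG in F_2^7, then tally its weight.
  m = 00 → c = 0000000, weight = 0.
  m = 10 → c = 1100110, weight = 4.
  m = 01 → c = 0111110, weight = 5.
  m = 11 → c = 1011000, weight = 3.
Tally weights:
  weight 0: 1 codewords.
  weight 3: 1 codewords.
  weight 4: 1 codewords.
  weight 5: 1 codewords.
Minimum distance d = smallest w > 0 with A_w > 0 = 3.
Sanity: Σ A_w = 4 = 2^2 = 4 ✓.


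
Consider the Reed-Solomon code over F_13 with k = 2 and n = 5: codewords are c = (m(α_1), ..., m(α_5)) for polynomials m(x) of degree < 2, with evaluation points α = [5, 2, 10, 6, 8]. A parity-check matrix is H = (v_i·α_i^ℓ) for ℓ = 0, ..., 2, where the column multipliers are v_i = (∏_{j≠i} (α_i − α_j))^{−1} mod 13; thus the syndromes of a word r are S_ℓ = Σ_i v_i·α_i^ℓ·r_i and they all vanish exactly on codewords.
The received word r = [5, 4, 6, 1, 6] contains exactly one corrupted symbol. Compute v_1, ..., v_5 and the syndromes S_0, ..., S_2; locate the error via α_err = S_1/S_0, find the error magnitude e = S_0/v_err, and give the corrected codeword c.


S = (1, 10, 9), error at position 3, error magnitude e = 8, c = [5, 4, 11, 1, 6].

Step 1: column multipliers v_i = (∏_{j≠i}(α_i − α_j))^{−1} mod 13.
  i = 1 (α = 5): (5−2)(5−10)(5−6)(5−8) = 3·(−5)·(−1)·(−3) = −45 ≡ 7, so v_1 = 7^{−1} = 2 (mod 13).
  i = 2 (α = 2): (2−5)(2−10)(2−6)(2−8) = (−3)·(−8)·(−4)·(−6) = 576 ≡ 4, so v_2 = 4^{−1} = 10 (mod 13).
  i = 3 (α = 10): (10−5)(10−2)(10−6)(10−8) = 5·8·4·2 = 320 ≡ 8, so v_3 = 8^{−1} = 5 (mod 13).
  i = 4 (α = 6): (6−5)(6−2)(6−10)(6−8) = 1·4·(−4)·(−2) = 32 ≡ 6, so v_4 = 6^{−1} = 11 (mod 13).
  i = 5 (α = 8): (8−5)(8−2)(8−10)(8−6) = 3·6·(−2)·2 = −72 ≡ 6, so v_5 = 6^{−1} = 11 (mod 13).
  v = [2, 10, 5, 11, 11].
Step 2: syndromes of r = [5, 4, 6, 1, 6] (all sums mod 13).
  S_0 = Σ v_i r_i = 2·5 + 10·4 + 5·6 + 11·1 + 11·6 = 157 ≡ 1.
  S_1 = Σ v_i α_i r_i = 2·5·5 + 10·2·4 + 5·10·6 + 11·6·1 + 11·8·6 = 1024 ≡ 10.
  α_i^2 mod 13 = [12, 4, 9, 10, 12].
  S_2 = Σ v_i α_i^2 r_i = 2·12·5 + 10·4·4 + 5·9·6 + 11·10·1 + 11·12·6 = 1452 ≡ 9.
  S = (1, 10, 9) ≠ 0, so r is not a codeword (an error is present).
Step 3: locate the error. For a single error e at position i, S_ℓ = v_i·e·α_i^ℓ, so α_err = S_1/S_0.
  S_0^{−1} = 1^{−1} = 1 (mod 13), so α_err = 10·1 = 10 ≡ 10 = α_3. Error position i = 3.
  Consistency check: S_2/S_1 = 9·4 = 36 ≡ 10 = α_err ✓ (single-error assumption holds).
Step 4: error magnitude e = S_0/v_3 = S_0·∏_{j≠3}(α_3 − α_j) = 1·8 = 8 ≡ 8 (mod 13).
Step 5: correct position 3: c_3 = r_3 − e = 6 − 8 ≡ 11 (mod 13). Hence c = [5, 4, 11, 1, 6].
  Check: interpolating c through the α_i gives m(x) = 12 + 9·x (degree < 2) with m(α_i) = c_i for every i, so c is indeed a codeword.


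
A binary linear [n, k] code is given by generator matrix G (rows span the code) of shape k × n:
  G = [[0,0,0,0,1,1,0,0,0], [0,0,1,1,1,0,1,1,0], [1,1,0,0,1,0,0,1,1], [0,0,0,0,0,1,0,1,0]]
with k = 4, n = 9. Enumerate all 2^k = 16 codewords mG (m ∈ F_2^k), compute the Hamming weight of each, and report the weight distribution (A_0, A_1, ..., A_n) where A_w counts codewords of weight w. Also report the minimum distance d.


Weight distribution: A_0 = 1, A_2 = 3, A_3 = 2, A_5 = 6, A_6 = 1, A_8 = 3. Minimum distance d = 2.

Enumerate all 2^4 = 16 messages m ∈ F_2^4.
For each, compute codeword c = mG in F_2^9, then tally its weight.
  m = 0000 → c = 000000000, weight = 0.
  m = 1000 → c = 000011000, weight = 2.
  m = 0100 → c = 001110110, weight = 5.
  m = 1100 → c = 001101110, weight = 5.
  m = 0010 → c = 110010011, weight = 5.
  m = 1010 → c = 110001011, weight = 5.
  m = 0110 → c = 111100101, weight = 6.
  m = 1110 → c = 111111101, weight = 8.
  m = 0001 → c = 000001010, weight = 2.
  m = 1001 → c = 000010010, weight = 2.
  m = 0101 → c = 001111100, weight = 5.
  m = 1101 → c = 001100100, weight = 3.
  m = 0011 → c = 110011001, weight = 5.
  m = 1011 → c = 110000001, weight = 3.
  m = 0111 → c = 111101111, weight = 8.
  m = 1111 → c = 111110111, weight = 8.
Tally weights:
  weight 0: 1 codewords.
  weight 2: 3 codewords.
  weight 3: 2 codewords.
  weight 5: 6 codewords.
  weight 6: 1 codewords.
  weight 8: 3 codewords.
Minimum distance d = smallest w > 0 with A_w > 0 = 2.
Sanity: Σ A_w = 16 = 2^4 = 16 ✓.


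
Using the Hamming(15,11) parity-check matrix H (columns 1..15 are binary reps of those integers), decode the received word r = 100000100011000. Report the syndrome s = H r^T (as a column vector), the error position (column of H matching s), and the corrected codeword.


s = (0, 0, 0, 1)^T, error position = 1, corrected codeword c = 000000100011000

Compute s = H r^T mod 2 one row at a time:
  s_1 = 0 + 0 + 0 + 1 + 1 + 0 + 0 + 0 = 2 ≡ 0 (mod 2).
  s_2 = 0 + 0 + 0 + 1 + 1 + 0 + 0 + 0 = 2 ≡ 0 (mod 2).
  s_3 = 0 + 0 + 0 + 1 + 0 + 1 + 0 + 0 = 2 ≡ 0 (mod 2).
  s_4 = 1 + 0 + 0 + 1 + 0 + 1 + 0 + 0 = 3 ≡ 1 (mod 2).
s = (0, 0, 0, 1)^T — this equals column 1 of H (binary 0001), so error is at position 1.
Correct: flip bit 1 of r = 100000100011000 to get c = 000000100011000.


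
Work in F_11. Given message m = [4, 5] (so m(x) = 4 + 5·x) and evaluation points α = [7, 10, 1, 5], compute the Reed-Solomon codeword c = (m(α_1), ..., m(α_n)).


c = [6, 10, 9, 7]

Message polynomial: m(x) = 4 + 5·x (mod 11).
For each evaluation point α_i, compute m(α_i) mod 11:
  α_1 = 7: Horner steps 5 → 6, so m(7) = 6.
  α_2 = 10: Horner steps 5 → 10, so m(10) = 10.
  α_3 = 1: Horner steps 5 → 9, so m(1) = 9.
  α_4 = 5: Horner steps 5 → 7, so m(5) = 7.
Codeword c = [6, 10, 9, 7] ∈ F_11^4.


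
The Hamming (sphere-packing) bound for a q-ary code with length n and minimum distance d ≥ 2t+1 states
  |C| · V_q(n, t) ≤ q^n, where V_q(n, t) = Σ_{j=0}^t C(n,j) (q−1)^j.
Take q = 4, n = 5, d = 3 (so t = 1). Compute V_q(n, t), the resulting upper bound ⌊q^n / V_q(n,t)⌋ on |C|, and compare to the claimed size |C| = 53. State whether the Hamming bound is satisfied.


V_q(n, t) = 16, q^n = 1024, Hamming bound = 64, |C| = 53 ≤ bound (satisfied).

Step 1: Compute V_q(n, t) = Σ_{j=0}^1 C(n, j) (q−1)^j.
  j = 0: C(5,0)·(3)^0 = 1·1 = 1.
  j = 1: C(5,1)·(3)^1 = 5·3 = 15.
  V_q(n, t) = 1 + 15 = 16.
Step 2: q^n = 4^5 = 1024.
Step 3: Hamming bound ⌊q^n / V_q(n,t)⌋ = ⌊1024/16⌋ = 64.
Step 4: Compare |C| = 53 to 64: satisfied.
The claimed |C| lies below the Hamming bound.


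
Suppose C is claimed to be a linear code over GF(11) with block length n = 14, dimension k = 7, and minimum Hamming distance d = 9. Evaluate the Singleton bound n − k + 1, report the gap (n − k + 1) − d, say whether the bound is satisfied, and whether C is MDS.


Singleton RHS = n − k + 1 = 8, slack = -1, bound violated (no such code; not MDS).

Singleton bound: d ≤ n − k + 1.
Here n = 14, k = 7, so n − k + 1 = 8.
Given d = 9, check d ≤ 8: NO.
Slack = (n − k + 1) − d = -1.
The slack is negative: d = 9 exceeds n − k + 1 = 8 by 1, so the Singleton bound is violated and no linear [14, 7, 9]_11 code can exist. In particular it is not MDS (MDS requires d = n − k + 1 exactly).
Description: the claimed parameters are [14, 7, 9]_11; such a code would be impossible (violates the Singleton bound).


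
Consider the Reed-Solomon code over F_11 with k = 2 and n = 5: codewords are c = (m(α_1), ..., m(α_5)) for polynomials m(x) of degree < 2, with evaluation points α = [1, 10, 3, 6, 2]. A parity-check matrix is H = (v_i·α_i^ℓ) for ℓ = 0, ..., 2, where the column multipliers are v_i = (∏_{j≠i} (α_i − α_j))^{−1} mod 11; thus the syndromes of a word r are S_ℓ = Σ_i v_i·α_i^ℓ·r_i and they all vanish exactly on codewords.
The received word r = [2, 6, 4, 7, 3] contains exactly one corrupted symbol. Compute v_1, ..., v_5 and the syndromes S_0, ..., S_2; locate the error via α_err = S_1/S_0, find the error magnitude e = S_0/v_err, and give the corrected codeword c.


S = (2, 9, 2), error at position 2, error magnitude e = 6, c = [2, 0, 4, 7, 3].

Step 1: column multipliers v_i = (∏_{j≠i}(α_i − α_j))^{−1} mod 11.
  i = 1 (α = 1): (1−10)(1−3)(1−6)(1−2) = (−9)·(−2)·(−5)·(−1) = 90 ≡ 2, so v_1 = 2^{−1} = 6 (mod 11).
  i = 2 (α = 10): (10−1)(10−3)(10−6)(10−2) = 9·7·4·8 = 2016 ≡ 3, so v_2 = 3^{−1} = 4 (mod 11).
  i = 3 (α = 3): (3−1)(3−10)(3−6)(3−2) = 2·(−7)·(−3)·1 = 42 ≡ 9, so v_3 = 9^{−1} = 5 (mod 11).
  i = 4 (α = 6): (6−1)(6−10)(6−3)(6−2) = 5·(−4)·3·4 = −240 ≡ 2, so v_4 = 2^{−1} = 6 (mod 11).
  i = 5 (α = 2): (2−1)(2−10)(2−3)(2−6) = 1·(−8)·(−1)·(−4) = −32 ≡ 1, so v_5 = 1^{−1} = 1 (mod 11).
  v = [6, 4, 5, 6, 1].
Step 2: syndromes of r = [2, 6, 4, 7, 3] (all sums mod 11).
  S_0 = Σ v_i r_i = 6·2 + 4·6 + 5·4 + 6·7 + 1·3 = 101 ≡ 2.
  S_1 = Σ v_i α_i r_i = 6·1·2 + 4·10·6 + 5·3·4 + 6·6·7 + 1·2·3 = 570 ≡ 9.
  α_i^2 mod 11 = [1, 1, 9, 3, 4].
  S_2 = Σ v_i α_i^2 r_i = 6·1·2 + 4·1·6 + 5·9·4 + 6·3·7 + 1·4·3 = 354 ≡ 2.
  S = (2, 9, 2) ≠ 0, so r is not a codeword (an error is present).
Step 3: locate the error. For a single error e at position i, S_ℓ = v_i·e·α_i^ℓ, so α_err = S_1/S_0.
  S_0^{−1} = 2^{−1} = 6 (mod 11), so α_err = 9·6 = 54 ≡ 10 = α_2. Error position i = 2.
  Consistency check: S_2/S_1 = 2·5 = 10 ≡ 10 = α_err ✓ (single-error assumption holds).
Step 4: error magnitude e = S_0/v_2 = S_0·∏_{j≠2}(α_2 − α_j) = 2·3 = 6 ≡ 6 (mod 11).
Step 5: correct position 2: c_2 = r_2 − e = 6 − 6 ≡ 0 (mod 11). Hence c = [2, 0, 4, 7, 3].
  Check: interpolating c through the α_i gives m(x) = 1 + 1·x (degree < 2) with m(α_i) = c_i for every i, so c is indeed a codeword.


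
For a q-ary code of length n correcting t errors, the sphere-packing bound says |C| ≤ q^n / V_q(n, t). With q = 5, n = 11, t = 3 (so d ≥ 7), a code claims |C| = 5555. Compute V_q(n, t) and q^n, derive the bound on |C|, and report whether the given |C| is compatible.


V_q(n, t) = 11485, q^n = 48828125, Hamming bound = 4251, |C| = 5555 > bound (violated).

Step 1: Compute V_q(n, t) = Σ_{j=0}^3 C(n, j) (q−1)^j.
  j = 0: C(11,0)·(4)^0 = 1·1 = 1.
  j = 1: C(11,1)·(4)^1 = 11·4 = 44.
  j = 2: C(11,2)·(4)^2 = 55·16 = 880.
  j = 3: C(11,3)·(4)^3 = 165·64 = 10560.
  V_q(n, t) = 1 + 44 + 880 + 10560 = 11485.
Step 2: q^n = 5^11 = 48828125.
Step 3: Hamming bound ⌊q^n / V_q(n,t)⌋ = ⌊48828125/11485⌋ = 4251.
Step 4: Compare |C| = 5555 to 4251: violated.
The claimed |C| lies above the Hamming bound, so no 5-ary code of length 11 with d ≥ 7 can have 5555 codewords.


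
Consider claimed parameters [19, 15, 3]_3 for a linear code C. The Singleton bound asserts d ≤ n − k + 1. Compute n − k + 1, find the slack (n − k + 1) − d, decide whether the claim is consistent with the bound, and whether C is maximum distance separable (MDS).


Singleton RHS = n − k + 1 = 5, slack = 2, bound satisfied, not MDS.

Singleton bound: d ≤ n − k + 1.
Here n = 19, k = 15, so n − k + 1 = 5.
Given d = 3, check d ≤ 5: YES.
Slack = (n − k + 1) − d = 2.
The code is NOT MDS (slack = 2 > 0).
Description: the claimed parameters are [19, 15, 3]_3; such a code would be non-MDS.


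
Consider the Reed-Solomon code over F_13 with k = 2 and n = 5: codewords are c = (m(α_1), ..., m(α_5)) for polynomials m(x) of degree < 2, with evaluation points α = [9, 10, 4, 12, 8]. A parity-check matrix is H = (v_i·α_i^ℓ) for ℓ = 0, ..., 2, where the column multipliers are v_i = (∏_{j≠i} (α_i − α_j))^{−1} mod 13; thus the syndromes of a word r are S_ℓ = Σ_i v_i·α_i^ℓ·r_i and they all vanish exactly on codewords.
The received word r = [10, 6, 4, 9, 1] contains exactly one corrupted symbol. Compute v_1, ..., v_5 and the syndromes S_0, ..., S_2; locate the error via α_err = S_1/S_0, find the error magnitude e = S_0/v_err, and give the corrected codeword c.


S = (5, 8, 5), error at position 4, error magnitude e = 11, c = [10, 6, 4, 11, 1].

Step 1: column multipliers v_i = (∏_{j≠i}(α_i − α_j))^{−1} mod 13.
  i = 1 (α = 9): (9−10)(9−4)(9−12)(9−8) = (−1)·5·(−3)·1 = 15 ≡ 2, so v_1 = 2^{−1} = 7 (mod 13).
  i = 2 (α = 10): (10−9)(10−4)(10−12)(10−8) = 1·6·(−2)·2 = −24 ≡ 2, so v_2 = 2^{−1} = 7 (mod 13).
  i = 3 (α = 4): (4−9)(4−10)(4−12)(4−8) = (−5)·(−6)·(−8)·(−4) = 960 ≡ 11, so v_3 = 11^{−1} = 6 (mod 13).
  i = 4 (α = 12): (12−9)(12−10)(12−4)(12−8) = 3·2·8·4 = 192 ≡ 10, so v_4 = 10^{−1} = 4 (mod 13).
  i = 5 (α = 8): (8−9)(8−10)(8−4)(8−12) = (−1)·(−2)·4·(−4) = −32 ≡ 7, so v_5 = 7^{−1} = 2 (mod 13).
  v = [7, 7, 6, 4, 2].
Step 2: syndromes of r = [10, 6, 4, 9, 1] (all sums mod 13).
  S_0 = Σ v_i r_i = 7·10 + 7·6 + 6·4 + 4·9 + 2·1 = 174 ≡ 5.
  S_1 = Σ v_i α_i r_i = 7·9·10 + 7·10·6 + 6·4·4 + 4·12·9 + 2·8·1 = 1594 ≡ 8.
  α_i^2 mod 13 = [3, 9, 3, 1, 12].
  S_2 = Σ v_i α_i^2 r_i = 7·3·10 + 7·9·6 + 6·3·4 + 4·1·9 + 2·12·1 = 720 ≡ 5.
  S = (5, 8, 5) ≠ 0, so r is not a codeword (an error is present).
Step 3: locate the error. For a single error e at position i, S_ℓ = v_i·e·α_i^ℓ, so α_err = S_1/S_0.
  S_0^{−1} = 5^{−1} = 8 (mod 13), so α_err = 8·8 = 64 ≡ 12 = α_4. Error position i = 4.
  Consistency check: S_2/S_1 = 5·5 = 25 ≡ 12 = α_err ✓ (single-error assumption holds).
Step 4: error magnitude e = S_0/v_4 = S_0·∏_{j≠4}(α_4 − α_j) = 5·10 = 50 ≡ 11 (mod 13).
Step 5: correct position 4: c_4 = r_4 − e = 9 − 11 ≡ 11 (mod 13). Hence c = [10, 6, 4, 11, 1].
  Check: interpolating c through the α_i gives m(x) = 7 + 9·x (degree < 2) with m(α_i) = c_i for every i, so c is indeed a codeword.
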